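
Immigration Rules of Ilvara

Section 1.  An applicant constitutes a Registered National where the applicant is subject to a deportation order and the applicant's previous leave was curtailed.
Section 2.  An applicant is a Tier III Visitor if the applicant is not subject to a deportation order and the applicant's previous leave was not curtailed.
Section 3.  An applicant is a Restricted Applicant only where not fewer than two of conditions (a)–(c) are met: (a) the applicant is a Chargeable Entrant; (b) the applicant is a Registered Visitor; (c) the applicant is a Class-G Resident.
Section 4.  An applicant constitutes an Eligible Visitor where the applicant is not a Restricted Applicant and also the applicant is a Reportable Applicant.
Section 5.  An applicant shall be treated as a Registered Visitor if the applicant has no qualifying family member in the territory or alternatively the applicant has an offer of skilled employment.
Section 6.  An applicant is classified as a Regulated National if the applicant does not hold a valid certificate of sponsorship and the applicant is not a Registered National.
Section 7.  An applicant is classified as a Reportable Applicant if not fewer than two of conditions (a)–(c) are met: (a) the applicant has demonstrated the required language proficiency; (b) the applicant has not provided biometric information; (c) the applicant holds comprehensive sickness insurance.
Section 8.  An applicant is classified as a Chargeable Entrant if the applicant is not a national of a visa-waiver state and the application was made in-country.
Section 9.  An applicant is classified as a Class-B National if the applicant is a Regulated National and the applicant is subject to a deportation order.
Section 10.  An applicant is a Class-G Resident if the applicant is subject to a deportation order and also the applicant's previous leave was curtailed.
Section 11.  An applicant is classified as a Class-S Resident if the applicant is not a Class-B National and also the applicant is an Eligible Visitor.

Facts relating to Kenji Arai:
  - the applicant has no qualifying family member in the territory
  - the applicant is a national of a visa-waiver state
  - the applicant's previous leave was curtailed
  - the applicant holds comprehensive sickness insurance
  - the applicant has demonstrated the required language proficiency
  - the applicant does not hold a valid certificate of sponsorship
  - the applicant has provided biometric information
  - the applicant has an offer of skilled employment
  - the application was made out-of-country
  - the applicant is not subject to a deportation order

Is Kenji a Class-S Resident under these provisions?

Yes

section 1 — Registered National: [the applicant is subject to a deportation order? no] AND [the applicant's previous leave was curtailed? yes] → not satisfied.
section 6 — Regulated National: [the applicant does not hold a valid certificate of sponsorship? yes] AND [not a Registered National (section 1)? yes] → satisfied.
section 9 — Class-B National: [Regulated National (section 6)? yes] AND [the applicant is subject to a deportation order? no] → not satisfied.
section 8 — Chargeable Entrant: [the applicant is not a national of a visa-waiver state? no] AND [the application was made in-country? no] → not satisfied.
section 5 — Registered Visitor: [the applicant has no qualifying family member in the territory? yes] OR [the applicant has an offer of skilled employment? yes] → satisfied.
section 10 — Class-G Resident: [the applicant is subject to a deportation order? no] AND [the applicant's previous leave was curtailed? yes] → not satisfied.
section 3 — Restricted Applicant: Chargeable Entrant (section 8)? no; Registered Visitor (section 5)? yes; Class-G Resident (section 10)? no — 1 of 3 hold (need ≥2) → not satisfied.
section 7 — Reportable Applicant: the applicant has demonstrated the required language proficiency? yes; the applicant has not provided biometric information? no; the applicant holds comprehensive sickness insurance? yes — 2 of 3 hold (need ≥2) → satisfied.
section 4 — Eligible Visitor: [not a Restricted Applicant (section 3)? yes] AND [Reportable Applicant (section 7)? yes] → satisfied.
section 11 — Class-S Resident: [not a Class-B National (section 9)? yes] AND [Eligible Visitor (section 4)? yes] → satisfied.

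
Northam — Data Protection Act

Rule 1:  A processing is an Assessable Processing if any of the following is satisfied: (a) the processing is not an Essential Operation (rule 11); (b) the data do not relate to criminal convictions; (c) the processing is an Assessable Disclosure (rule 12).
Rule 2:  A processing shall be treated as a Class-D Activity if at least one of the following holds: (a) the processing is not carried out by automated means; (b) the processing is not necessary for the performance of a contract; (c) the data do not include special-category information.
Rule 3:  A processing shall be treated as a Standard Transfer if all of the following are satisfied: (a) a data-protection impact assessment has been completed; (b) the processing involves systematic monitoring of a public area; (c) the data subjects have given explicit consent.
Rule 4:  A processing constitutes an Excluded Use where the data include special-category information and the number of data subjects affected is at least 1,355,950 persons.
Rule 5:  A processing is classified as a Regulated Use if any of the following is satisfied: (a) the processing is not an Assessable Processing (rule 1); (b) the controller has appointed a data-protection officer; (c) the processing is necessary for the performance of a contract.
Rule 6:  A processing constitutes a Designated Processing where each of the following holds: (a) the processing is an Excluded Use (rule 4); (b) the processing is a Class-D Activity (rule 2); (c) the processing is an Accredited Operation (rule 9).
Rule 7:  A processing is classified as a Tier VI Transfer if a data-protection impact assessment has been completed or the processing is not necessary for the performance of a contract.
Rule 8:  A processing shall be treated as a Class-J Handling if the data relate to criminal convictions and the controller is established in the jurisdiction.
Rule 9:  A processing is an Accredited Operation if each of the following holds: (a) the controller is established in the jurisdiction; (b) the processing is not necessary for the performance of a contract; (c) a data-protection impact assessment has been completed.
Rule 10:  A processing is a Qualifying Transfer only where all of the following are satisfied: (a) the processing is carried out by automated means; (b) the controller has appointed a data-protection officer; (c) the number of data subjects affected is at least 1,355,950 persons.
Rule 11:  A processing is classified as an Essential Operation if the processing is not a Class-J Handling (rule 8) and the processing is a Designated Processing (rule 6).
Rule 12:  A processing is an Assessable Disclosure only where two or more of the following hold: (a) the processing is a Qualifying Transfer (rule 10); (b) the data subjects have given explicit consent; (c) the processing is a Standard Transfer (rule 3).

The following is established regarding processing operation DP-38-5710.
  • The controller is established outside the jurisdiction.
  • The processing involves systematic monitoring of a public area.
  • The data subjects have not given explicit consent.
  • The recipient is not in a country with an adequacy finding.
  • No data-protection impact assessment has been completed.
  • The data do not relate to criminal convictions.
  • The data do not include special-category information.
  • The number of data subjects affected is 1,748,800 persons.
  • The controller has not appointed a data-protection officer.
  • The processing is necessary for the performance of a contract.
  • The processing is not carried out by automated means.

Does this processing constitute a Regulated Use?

rule 8 — Class-J Handling: [the data relate to criminal convictions? no] AND [the controller is established in the jurisdiction? no] → not satisfied.
rule 4 — Excluded Use: [the data include special-category information? no] AND [number of data subjects affected: 1,748,800 persons ≥ 1,355,950 persons? yes] → not satisfied.
rule 2 — Class-D Activity: [the processing is not carried out by automated means? yes] OR [the processing is not necessary for the performance of a contract? no] OR [the data do not include special-category information? yes] → satisfied.
rule 9 — Accredited Operation: [the controller is established in the jurisdiction? no] AND [the processing is not necessary for the performance of a contract? no] AND [a data-protection impact assessment has been completed? no] → not satisfied.
rule 6 — Designated Processing: [Excluded Use (rule 4)? no] AND [Class-D Activity (rule 2)? yes] AND [Accredited Operation (rule 9)? no] → not satisfied.
rule 11 — Essential Operation: [not a Class-J Handling (rule 8)? yes] AND [Designated Processing (rule 6)? no] → not satisfied.
rule 10 — Qualifying Transfer: [the processing is carried out by automated means? no] AND [the controller has appointed a data-protection officer? no] AND [number of data subjects affected: 1,748,800 persons ≥ 1,355,950 persons? yes] → not satisfied.
rule 3 — Standard Transfer: [a data-protection impact assessment has been completed? no] AND [the processing involves systematic monitoring of a public area? yes] AND [the data subjects have given explicit consent? no] → not satisfied.
rule 12 — Assessable Disclosure: Qualifying Transfer (rule 10)? no; the data subjects have given explicit consent? no; Standard Transfer (rule 3)? no — 0 of 3 hold (need ≥2) → not satisfied.
rule 1 — Assessable Processing: [not an Essential Operation (rule 11)? yes] OR [the data do not relate to criminal convictions? yes] OR [Assessable Disclosure (rule 12)? no] → satisfied.
rule 5 — Regulated Use: [not an Assessable Processing (rule 1)? no] OR [the controller has appointed a data-protection officer? no] OR [the processing is necessary for the performance of a contract? yes] → satisfied.

Yes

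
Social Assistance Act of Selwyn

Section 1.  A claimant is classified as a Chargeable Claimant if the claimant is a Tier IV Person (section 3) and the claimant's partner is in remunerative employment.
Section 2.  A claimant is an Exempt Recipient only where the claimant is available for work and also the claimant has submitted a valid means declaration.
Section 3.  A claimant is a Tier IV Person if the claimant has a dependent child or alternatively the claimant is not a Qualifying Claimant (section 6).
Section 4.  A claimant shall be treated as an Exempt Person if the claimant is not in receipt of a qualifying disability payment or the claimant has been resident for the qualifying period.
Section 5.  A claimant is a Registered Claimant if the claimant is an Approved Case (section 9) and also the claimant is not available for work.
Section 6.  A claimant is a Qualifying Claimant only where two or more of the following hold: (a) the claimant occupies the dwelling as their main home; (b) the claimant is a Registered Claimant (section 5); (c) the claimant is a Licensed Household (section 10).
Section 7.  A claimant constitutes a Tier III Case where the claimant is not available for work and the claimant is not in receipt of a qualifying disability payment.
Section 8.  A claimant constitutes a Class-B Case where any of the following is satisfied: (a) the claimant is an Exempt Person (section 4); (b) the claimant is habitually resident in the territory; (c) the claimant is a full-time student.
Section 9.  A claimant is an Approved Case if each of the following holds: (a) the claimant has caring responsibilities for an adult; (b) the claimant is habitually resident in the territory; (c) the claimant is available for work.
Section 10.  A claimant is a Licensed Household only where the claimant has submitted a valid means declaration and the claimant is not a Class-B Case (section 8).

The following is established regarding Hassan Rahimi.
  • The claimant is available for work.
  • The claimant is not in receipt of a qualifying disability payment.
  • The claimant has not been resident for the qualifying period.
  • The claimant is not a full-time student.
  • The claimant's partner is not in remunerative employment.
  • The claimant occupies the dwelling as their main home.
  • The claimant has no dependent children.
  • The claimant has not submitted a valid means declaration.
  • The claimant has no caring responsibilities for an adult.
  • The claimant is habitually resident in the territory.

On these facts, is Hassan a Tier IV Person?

Yes

section 9 — Approved Case: [the claimant has caring responsibilities for an adult? no] AND [the claimant is habitually resident in the territory? yes] AND [the claimant is available for work? yes] → not satisfied.
section 5 — Registered Claimant: [Approved Case (section 9)? no] AND [the claimant is not available for work? no] → not satisfied.
section 4 — Exempt Person: [the claimant is not in receipt of a qualifying disability payment? yes] OR [the claimant has been resident for the qualifying period? no] → satisfied.
section 8 — Class-B Case: [Exempt Person (section 4)? yes] OR [the claimant is habitually resident in the territory? yes] OR [the claimant is a full-time student? no] → satisfied.
section 10 — Licensed Household: [the claimant has submitted a valid means declaration? no] AND [not a Class-B Case (section 8)? no] → not satisfied.
section 6 — Qualifying Claimant: the claimant occupies the dwelling as their main home? yes; Registered Claimant (section 5)? no; Licensed Household (section 10)? no — 1 of 3 hold (need ≥2) → not satisfied.
section 3 — Tier IV Person: [the claimant has a dependent child? no] OR [not a Qualifying Claimant (section 6)? yes] → satisfied.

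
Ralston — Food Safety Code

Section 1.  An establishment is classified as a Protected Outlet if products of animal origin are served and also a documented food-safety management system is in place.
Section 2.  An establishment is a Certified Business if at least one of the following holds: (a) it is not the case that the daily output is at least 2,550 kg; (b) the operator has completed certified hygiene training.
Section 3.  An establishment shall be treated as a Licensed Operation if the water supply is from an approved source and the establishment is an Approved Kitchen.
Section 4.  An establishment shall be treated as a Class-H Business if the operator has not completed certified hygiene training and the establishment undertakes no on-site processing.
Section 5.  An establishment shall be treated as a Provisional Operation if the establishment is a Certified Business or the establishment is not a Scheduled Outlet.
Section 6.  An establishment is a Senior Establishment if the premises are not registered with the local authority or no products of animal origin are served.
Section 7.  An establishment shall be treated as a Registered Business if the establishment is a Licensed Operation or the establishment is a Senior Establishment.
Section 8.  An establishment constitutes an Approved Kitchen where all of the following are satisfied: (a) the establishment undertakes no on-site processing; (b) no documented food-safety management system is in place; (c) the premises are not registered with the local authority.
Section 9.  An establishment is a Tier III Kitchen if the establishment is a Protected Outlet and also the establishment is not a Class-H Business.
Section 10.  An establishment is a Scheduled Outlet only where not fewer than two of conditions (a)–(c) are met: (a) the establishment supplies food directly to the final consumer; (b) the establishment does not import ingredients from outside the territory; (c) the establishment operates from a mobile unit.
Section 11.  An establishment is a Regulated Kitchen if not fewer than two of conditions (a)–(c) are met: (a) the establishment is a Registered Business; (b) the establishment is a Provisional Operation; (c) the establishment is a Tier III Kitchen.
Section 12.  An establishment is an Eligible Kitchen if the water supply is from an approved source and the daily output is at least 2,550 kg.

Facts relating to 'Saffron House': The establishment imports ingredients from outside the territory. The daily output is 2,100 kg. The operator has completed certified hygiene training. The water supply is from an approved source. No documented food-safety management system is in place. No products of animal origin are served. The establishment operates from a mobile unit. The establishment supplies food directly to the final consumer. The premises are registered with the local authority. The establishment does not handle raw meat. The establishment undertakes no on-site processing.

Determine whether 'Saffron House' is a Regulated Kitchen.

Yes

Under section 8: the establishment undertakes no on-site processing? yes; and no documented food-safety management system is in place? yes; and the premises are not registered with the local authority? no. So the establishment is not an Approved Kitchen.
Under section 3: the water supply is from an approved source? yes; and Approved Kitchen (section 8)? no. So the establishment is not a Licensed Operation.
Under section 6: the premises are not registered with the local authority? no; or no products of animal origin are served? yes. So the establishment is a Senior Establishment.
Under section 7: Licensed Operation (section 3)? no; or Senior Establishment (section 6)? yes. So the establishment is a Registered Business.
Under section 2: daily output: 2,100 kg ≥ 2,550 kg? no, so negated condition yes; or the operator has completed certified hygiene training? yes. So the establishment is a Certified Business.
Under section 10: the establishment supplies food directly to the final consumer? yes; the establishment does not import ingredients from outside the territory? no; the establishment operates from a mobile unit? yes — 2 of 3 hold (need ≥2) → satisfied.
Under section 5: Certified Business (section 2)? yes; or not a Scheduled Outlet (section 10)? no. So the establishment is a Provisional Operation.
Under section 1: products of animal origin are served? no; and a documented food-safety management system is in place? no. So the establishment is not a Protected Outlet.
Under section 4: the operator has not completed certified hygiene training? no; and the establishment undertakes no on-site processing? yes. So the establishment is not a Class-H Business.
Under section 9: Protected Outlet (section 1)? no; and not a Class-H Business (section 4)? yes. So the establishment is not a Tier III Kitchen.
Under section 11: Registered Business (section 7)? yes; Provisional Operation (section 5)? yes; Tier III Kitchen (section 9)? no — 2 of 3 hold (need ≥2) → satisfied.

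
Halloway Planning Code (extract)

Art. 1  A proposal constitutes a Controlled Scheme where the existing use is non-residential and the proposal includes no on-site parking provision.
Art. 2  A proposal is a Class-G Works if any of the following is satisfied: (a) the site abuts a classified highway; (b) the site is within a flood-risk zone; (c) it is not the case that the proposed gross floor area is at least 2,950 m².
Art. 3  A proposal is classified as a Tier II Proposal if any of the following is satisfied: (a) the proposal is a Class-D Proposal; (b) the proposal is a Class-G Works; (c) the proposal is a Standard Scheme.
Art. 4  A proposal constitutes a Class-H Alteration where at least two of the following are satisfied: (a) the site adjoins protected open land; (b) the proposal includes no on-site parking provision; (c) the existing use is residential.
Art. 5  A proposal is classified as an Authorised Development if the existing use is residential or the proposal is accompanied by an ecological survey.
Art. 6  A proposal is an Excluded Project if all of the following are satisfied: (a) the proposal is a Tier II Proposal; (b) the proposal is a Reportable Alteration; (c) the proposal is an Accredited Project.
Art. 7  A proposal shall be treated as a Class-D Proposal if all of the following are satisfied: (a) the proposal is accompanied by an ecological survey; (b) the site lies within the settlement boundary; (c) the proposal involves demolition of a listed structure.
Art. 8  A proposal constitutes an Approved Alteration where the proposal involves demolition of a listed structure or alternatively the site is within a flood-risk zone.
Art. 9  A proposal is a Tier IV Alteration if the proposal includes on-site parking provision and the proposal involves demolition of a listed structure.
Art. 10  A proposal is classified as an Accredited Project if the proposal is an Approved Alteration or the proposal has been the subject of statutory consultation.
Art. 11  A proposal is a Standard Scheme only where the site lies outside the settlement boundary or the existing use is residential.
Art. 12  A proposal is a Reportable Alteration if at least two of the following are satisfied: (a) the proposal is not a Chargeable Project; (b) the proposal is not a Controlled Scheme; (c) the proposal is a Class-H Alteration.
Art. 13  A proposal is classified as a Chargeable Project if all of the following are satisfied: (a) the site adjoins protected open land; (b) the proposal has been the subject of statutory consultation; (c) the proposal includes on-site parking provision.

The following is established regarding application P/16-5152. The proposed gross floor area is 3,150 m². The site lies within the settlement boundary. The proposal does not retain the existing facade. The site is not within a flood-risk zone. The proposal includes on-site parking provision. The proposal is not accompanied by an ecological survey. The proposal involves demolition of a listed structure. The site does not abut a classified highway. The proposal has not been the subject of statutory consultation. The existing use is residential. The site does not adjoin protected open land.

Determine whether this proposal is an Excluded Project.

Under article 7: the proposal is accompanied by an ecological survey? no; and the site lies within the settlement boundary? yes; and the proposal involves demolition of a listed structure? yes. So the proposal is not a Class-D Proposal.
Under article 2: the site abuts a classified highway? no; or the site is within a flood-risk zone? no; or proposed gross floor area: 3,150 m² ≥ 2,950 m²? yes, so negated condition no. So the proposal is not a Class-G Works.
Under article 11: the site lies outside the settlement boundary? no; or the existing use is residential? yes. So the proposal is a Standard Scheme.
Under article 3: Class-D Proposal (article 7)? no; or Class-G Works (article 2)? no; or Standard Scheme (article 11)? yes. So the proposal is a Tier II Proposal.
Under article 13: the site adjoins protected open land? no; and the proposal has been the subject of statutory consultation? no; and the proposal includes on-site parking provision? yes. So the proposal is not a Chargeable Project.
Under article 1: the existing use is non-residential? no; and the proposal includes no on-site parking provision? no. So the proposal is not a Controlled Scheme.
Under article 4: the site adjoins protected open land? no; the proposal includes no on-site parking provision? no; the existing use is residential? yes — 1 of 3 hold (need ≥2) → not satisfied.
Under article 12: not a Chargeable Project (article 13)? yes; not a Controlled Scheme (article 1)? yes; Class-H Alteration (article 4)? no — 2 of 3 hold (need ≥2) → satisfied.
Under article 8: the proposal involves demolition of a listed structure? yes; or the site is within a flood-risk zone? no. So the proposal is an Approved Alteration.
Under article 10: Approved Alteration (article 8)? yes; or the proposal has been the subject of statutory consultation? no. So the proposal is an Accredited Project.
Under article 6: Tier II Proposal (article 3)? yes; and Reportable Alteration (article 12)? yes; and Accredited Project (article 10)? yes. So the proposal is an Excluded Project.

Yes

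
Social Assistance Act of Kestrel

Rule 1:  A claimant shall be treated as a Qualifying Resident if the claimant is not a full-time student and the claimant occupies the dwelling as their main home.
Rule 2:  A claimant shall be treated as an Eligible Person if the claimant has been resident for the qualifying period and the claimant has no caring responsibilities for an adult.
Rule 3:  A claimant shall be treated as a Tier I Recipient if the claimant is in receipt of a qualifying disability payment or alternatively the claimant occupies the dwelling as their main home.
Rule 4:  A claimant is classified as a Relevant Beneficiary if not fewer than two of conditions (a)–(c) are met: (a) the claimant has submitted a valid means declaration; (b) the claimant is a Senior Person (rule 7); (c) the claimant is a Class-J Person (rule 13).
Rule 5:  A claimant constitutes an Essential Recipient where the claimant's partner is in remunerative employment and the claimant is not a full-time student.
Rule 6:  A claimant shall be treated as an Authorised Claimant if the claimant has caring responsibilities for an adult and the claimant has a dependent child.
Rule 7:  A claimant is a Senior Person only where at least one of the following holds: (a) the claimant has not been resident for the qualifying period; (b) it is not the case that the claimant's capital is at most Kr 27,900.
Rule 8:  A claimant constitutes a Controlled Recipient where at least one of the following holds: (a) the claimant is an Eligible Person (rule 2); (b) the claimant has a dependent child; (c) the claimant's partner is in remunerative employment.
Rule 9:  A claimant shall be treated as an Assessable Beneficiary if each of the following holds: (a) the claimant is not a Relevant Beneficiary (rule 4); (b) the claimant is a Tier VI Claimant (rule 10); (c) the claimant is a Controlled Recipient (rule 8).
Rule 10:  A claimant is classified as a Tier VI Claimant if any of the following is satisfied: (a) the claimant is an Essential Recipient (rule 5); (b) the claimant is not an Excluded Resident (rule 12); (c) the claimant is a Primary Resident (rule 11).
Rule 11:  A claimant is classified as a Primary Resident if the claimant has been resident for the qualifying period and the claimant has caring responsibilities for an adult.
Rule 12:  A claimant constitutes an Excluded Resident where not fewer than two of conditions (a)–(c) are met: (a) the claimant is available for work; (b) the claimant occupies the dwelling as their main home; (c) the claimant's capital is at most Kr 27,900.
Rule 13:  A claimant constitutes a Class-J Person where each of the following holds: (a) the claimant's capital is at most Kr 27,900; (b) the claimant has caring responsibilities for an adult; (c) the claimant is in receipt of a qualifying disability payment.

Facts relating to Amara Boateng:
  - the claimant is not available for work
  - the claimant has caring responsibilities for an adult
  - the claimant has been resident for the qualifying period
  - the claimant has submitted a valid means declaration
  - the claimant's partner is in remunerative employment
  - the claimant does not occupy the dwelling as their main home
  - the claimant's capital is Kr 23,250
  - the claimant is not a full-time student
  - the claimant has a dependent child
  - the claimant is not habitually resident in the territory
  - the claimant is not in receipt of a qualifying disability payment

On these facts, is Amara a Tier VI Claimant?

Yes

Under rule 5: the claimant's partner is in remunerative employment? yes; and the claimant is not a full-time student? yes. So the claimant is an Essential Recipient.
Under rule 12: the claimant is available for work? no; the claimant occupies the dwelling as their main home? no; claimant's capital: Kr 23,250 ≤ Kr 27,900? yes — 1 of 3 hold (need ≥2) → not satisfied.
Under rule 11: the claimant has been resident for the qualifying period? yes; and the claimant has caring responsibilities for an adult? yes. So the claimant is a Primary Resident.
Under rule 10: Essential Recipient (rule 5)? yes; or not an Excluded Resident (rule 12)? yes; or Primary Resident (rule 11)? yes. So the claimant is a Tier VI Claimant.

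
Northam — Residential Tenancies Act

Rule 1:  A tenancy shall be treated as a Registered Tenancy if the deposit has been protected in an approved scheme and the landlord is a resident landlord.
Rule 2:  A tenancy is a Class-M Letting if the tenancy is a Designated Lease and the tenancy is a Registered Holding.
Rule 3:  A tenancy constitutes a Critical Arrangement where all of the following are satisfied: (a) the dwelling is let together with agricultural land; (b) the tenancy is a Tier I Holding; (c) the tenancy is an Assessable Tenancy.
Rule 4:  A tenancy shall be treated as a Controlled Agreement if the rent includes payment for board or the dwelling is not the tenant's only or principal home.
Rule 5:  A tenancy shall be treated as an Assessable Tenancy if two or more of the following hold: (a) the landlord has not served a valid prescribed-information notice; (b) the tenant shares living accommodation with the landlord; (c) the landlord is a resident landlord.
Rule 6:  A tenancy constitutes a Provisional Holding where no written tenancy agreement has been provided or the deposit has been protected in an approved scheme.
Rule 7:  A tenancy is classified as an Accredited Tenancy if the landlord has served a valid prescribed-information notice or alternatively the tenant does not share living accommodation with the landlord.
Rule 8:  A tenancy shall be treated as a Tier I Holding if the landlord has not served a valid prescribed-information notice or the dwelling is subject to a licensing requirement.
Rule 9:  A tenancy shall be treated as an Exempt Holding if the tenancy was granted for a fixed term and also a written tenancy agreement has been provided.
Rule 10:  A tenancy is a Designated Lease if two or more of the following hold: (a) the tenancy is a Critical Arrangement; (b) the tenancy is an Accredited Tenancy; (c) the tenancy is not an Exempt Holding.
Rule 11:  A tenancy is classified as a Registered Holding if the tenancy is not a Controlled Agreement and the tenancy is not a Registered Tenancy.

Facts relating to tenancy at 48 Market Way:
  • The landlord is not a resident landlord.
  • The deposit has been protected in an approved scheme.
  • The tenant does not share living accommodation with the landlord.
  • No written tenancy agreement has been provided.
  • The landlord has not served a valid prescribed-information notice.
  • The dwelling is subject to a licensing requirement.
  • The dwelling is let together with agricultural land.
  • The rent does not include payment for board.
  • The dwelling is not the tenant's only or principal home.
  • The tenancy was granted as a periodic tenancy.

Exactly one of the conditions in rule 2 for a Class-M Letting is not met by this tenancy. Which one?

rule 8 — Tier I Holding: [the landlord has not served a valid prescribed-information notice? yes] OR [the dwelling is subject to a licensing requirement? yes] → satisfied.
rule 5 — Assessable Tenancy: the landlord has not served a valid prescribed-information notice? yes; the tenant shares living accommodation with the landlord? no; the landlord is a resident landlord? no — 1 of 3 hold (need ≥2) → not satisfied.
rule 3 — Critical Arrangement: [the dwelling is let together with agricultural land? yes] AND [Tier I Holding (rule 8)? yes] AND [Assessable Tenancy (rule 5)? no] → not satisfied.
rule 7 — Accredited Tenancy: [the landlord has served a valid prescribed-information notice? no] OR [the tenant does not share living accommodation with the landlord? yes] → satisfied.
rule 9 — Exempt Holding: [the tenancy was granted for a fixed term? no] AND [a written tenancy agreement has been provided? no] → not satisfied.
rule 10 — Designated Lease: Critical Arrangement (rule 3)? no; Accredited Tenancy (rule 7)? yes; not an Exempt Holding (rule 9)? yes — 2 of 3 hold (need ≥2) → satisfied.
rule 4 — Controlled Agreement: [the rent includes payment for board? no] OR [the dwelling is not the tenant's only or principal home? yes] → satisfied.
rule 1 — Registered Tenancy: [the deposit has been protected in an approved scheme? yes] AND [the landlord is a resident landlord? no] → not satisfied.
rule 11 — Registered Holding: [not a Controlled Agreement (rule 4)? no] AND [not a Registered Tenancy (rule 1)? yes] → not satisfied.
rule 2 — Class-M Letting: [Designated Lease (rule 10)? yes] AND [Registered Holding (rule 11)? no] → not satisfied.

Registered Holding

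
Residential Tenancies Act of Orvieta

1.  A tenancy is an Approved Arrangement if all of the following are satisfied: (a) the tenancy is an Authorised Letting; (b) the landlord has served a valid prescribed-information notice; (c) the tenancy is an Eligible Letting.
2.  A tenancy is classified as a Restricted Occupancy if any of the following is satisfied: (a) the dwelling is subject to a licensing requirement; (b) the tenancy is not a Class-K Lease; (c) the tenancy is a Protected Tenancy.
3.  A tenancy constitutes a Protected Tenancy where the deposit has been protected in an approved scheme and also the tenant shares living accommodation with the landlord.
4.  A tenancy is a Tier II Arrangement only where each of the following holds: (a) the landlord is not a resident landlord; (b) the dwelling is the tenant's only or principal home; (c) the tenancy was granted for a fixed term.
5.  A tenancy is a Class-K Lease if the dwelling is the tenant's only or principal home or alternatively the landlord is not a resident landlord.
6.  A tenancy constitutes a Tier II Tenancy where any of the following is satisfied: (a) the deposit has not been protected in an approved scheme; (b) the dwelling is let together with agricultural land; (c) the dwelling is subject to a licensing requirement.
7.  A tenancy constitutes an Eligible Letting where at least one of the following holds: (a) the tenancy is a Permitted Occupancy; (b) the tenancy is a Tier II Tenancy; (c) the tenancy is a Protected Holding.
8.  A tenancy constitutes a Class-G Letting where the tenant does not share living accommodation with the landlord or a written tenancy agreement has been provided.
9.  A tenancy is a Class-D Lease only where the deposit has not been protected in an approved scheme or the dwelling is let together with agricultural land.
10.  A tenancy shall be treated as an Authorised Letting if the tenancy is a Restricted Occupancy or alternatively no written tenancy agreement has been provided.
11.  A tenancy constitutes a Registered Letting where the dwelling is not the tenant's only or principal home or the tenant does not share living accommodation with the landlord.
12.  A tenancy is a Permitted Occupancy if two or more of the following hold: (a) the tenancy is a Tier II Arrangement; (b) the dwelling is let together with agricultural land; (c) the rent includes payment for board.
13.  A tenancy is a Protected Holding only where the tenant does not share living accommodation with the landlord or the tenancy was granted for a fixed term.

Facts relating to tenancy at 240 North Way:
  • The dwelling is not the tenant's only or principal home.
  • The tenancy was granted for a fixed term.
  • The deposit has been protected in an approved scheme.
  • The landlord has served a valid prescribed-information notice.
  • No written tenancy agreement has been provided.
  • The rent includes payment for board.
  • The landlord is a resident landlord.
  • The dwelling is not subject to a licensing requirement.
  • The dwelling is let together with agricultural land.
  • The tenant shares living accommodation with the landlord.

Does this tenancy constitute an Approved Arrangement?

Yes

Under paragraph 5: the dwelling is the tenant's only or principal home? no; or the landlord is not a resident landlord? no. So the tenancy is not a Class-K Lease.
Under paragraph 3: the deposit has been protected in an approved scheme? yes; and the tenant shares living accommodation with the landlord? yes. So the tenancy is a Protected Tenancy.
Under paragraph 2: the dwelling is subject to a licensing requirement? no; or not a Class-K Lease (paragraph 5)? yes; or Protected Tenancy (paragraph 3)? yes. So the tenancy is a Restricted Occupancy.
Under paragraph 10: Restricted Occupancy (paragraph 2)? yes; or no written tenancy agreement has been provided? yes. So the tenancy is an Authorised Letting.
Under paragraph 4: the landlord is not a resident landlord? no; and the dwelling is the tenant's only or principal home? no; and the tenancy was granted for a fixed term? yes. So the tenancy is not a Tier II Arrangement.
Under paragraph 12: Tier II Arrangement (paragraph 4)? no; the dwelling is let together with agricultural land? yes; the rent includes payment for board? yes — 2 of 3 hold (need ≥2) → satisfied.
Under paragraph 6: the deposit has not been protected in an approved scheme? no; or the dwelling is let together with agricultural land? yes; or the dwelling is subject to a licensing requirement? no. So the tenancy is a Tier II Tenancy.
Under paragraph 13: the tenant does not share living accommodation with the landlord? no; or the tenancy was granted for a fixed term? yes. So the tenancy is a Protected Holding.
Under paragraph 7: Permitted Occupancy (paragraph 12)? yes; or Tier II Tenancy (paragraph 6)? yes; or Protected Holding (paragraph 13)? yes. So the tenancy is an Eligible Letting.
Under paragraph 1: Authorised Letting (paragraph 10)? yes; and the landlord has served a valid prescribed-information notice? yes; and Eligible Letting (paragraph 7)? yes. So the tenancy is an Approved Arrangement.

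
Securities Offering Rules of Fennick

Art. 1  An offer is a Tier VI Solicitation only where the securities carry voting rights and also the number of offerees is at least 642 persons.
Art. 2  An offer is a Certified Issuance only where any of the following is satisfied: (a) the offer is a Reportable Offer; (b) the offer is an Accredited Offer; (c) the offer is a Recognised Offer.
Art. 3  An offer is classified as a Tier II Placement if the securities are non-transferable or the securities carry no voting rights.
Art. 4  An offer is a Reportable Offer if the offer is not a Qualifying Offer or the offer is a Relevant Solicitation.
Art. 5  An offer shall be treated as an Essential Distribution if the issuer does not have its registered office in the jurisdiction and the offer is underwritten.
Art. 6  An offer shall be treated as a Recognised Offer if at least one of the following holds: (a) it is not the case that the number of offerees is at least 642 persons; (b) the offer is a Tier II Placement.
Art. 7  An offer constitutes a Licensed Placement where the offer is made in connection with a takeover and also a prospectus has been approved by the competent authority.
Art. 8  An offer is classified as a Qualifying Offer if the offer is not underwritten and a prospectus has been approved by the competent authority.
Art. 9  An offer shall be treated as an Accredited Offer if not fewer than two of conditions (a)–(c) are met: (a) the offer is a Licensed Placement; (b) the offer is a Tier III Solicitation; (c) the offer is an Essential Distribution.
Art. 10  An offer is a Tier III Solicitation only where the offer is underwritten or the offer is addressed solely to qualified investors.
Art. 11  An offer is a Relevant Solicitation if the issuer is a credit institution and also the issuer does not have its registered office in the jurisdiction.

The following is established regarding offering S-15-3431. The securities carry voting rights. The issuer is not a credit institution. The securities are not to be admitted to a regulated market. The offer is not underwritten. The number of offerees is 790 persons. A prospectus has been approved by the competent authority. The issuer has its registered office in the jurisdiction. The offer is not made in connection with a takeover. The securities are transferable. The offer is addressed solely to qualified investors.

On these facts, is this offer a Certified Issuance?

Under article 8: the offer is not underwritten? yes; and a prospectus has been approved by the competent authority? yes. So the offer is a Qualifying Offer.
Under article 11: the issuer is a credit institution? no; and the issuer does not have its registered office in the jurisdiction? no. So the offer is not a Relevant Solicitation.
Under article 4: not a Qualifying Offer (article 8)? no; or Relevant Solicitation (article 11)? no. So the offer is not a Reportable Offer.
Under article 7: the offer is made in connection with a takeover? no; and a prospectus has been approved by the competent authority? yes. So the offer is not a Licensed Placement.
Under article 10: the offer is underwritten? no; or the offer is addressed solely to qualified investors? yes. So the offer is a Tier III Solicitation.
Under article 5: the issuer does not have its registered office in the jurisdiction? no; and the offer is underwritten? no. So the offer is not an Essential Distribution.
Under article 9: Licensed Placement (article 7)? no; Tier III Solicitation (article 10)? yes; Essential Distribution (article 5)? no — 1 of 3 hold (need ≥2) → not satisfied.
Under article 3: the securities are non-transferable? no; or the securities carry no voting rights? no. So the offer is not a Tier II Placement.
Under article 6: number of offerees: 790 persons ≥ 642 persons? yes, so negated condition no; or Tier II Placement (article 3)? no. So the offer is not a Recognised Offer.
Under article 2: Reportable Offer (article 4)? no; or Accredited Offer (article 9)? no; or Recognised Offer (article 6)? no. So the offer is not a Certified Issuance.

No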